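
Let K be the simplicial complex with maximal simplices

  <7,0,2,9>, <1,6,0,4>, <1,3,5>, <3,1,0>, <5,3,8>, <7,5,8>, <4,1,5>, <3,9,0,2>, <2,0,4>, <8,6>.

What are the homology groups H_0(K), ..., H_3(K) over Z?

Fix the vertex order 0 < 1 < 2 < 3 < 4 < 5 < 6 < 7 < 8 < 9 and write every simplex with vertices in increasing order. Then dim K = 3 and the simplices of K are:

  0-simplices (10): [0], [1], [2], [3], [4], [5], [6], [7], [8], [9]
  1-simplices (25): (25 of them)
  2-simplices (17): [0,1,3], [0,1,4], [0,1,6], [0,2,3], [0,2,4], [0,2,7], [0,2,9], [0,3,9], [0,4,6], [0,7,9], [1,3,5], [1,4,5], [1,4,6], [2,3,9], [2,7,9], [3,5,8], [5,7,8]
  3-simplices (3): [0,1,4,6], [0,2,3,9], [0,2,7,9]

giving chain groups C_0 ≅ Z^10, C_1 ≅ Z^25, C_2 ≅ Z^17, C_3 ≅ Z^3.

Boundary ∂_1: C_1 → C_0 maps an edge to its endpoints' difference, ∂[p,q] = q − p.
The resulting 10×25 matrix has rank 9, and its Smith normal form has invariant factors (1,1,1,1,1,1,1,1,1).

The boundary map ∂_2: C_2 → C_1 acts by ∂[p,q,r] = [q,r] − [p,r] + [p,q]. For instance
  ∂[0,3,9] = [3,9] − [0,9] + [0,3],
  ∂[1,4,6] = [4,6] − [1,6] + [1,4].
The resulting 25×17 matrix has rank 14, and its Smith normal form has invariant factors (1,1,1,1,1,1,1,1,1,1,1,1,1,1).

∂_3: C_3 → C_2 sends each 3-simplex σ to the alternating sum Σ_i (−1)^i (σ with its i-th vertex removed). For instance
  ∂[0,2,3,9] = [2,3,9] − [0,3,9] + [0,2,9] − [0,2,3],
  ∂[0,1,4,6] = [1,4,6] − [0,4,6] + [0,1,6] − [0,1,4].
This gives a 17×3 integer matrix of rank 3; reducing to Smith normal form yields diagonal entries (1,1,1).

Now H_k = ker ∂_k / im ∂_{k+1}, so:

  H_0: rank C_0 − rank ∂_1 = 10 − 9 = 1, and the invariant factors of ∂_1 are all 1, so H_0 = Z.
  H_1: rank ker ∂_1 − rank ∂_2 = (25 − 9) − 14 = 2, and the invariant factors of ∂_2 are all 1, so H_1 = Z^2.
  H_2: rank ker ∂_2 − rank ∂_3 = (17 − 14) − 3 = 0, and the invariant factors of ∂_3 are all 1, so H_2 = 0.
  H_3: rank ker ∂_3 − rank ∂_4 = (3 − 3) − 0 = 0, and there is no ∂_4, so H_3 = 0.

As a check, the Euler characteristic is 10 − 25 + 17 − 3 = -1, which agrees with 1 − 2 + 0 − 0 = -1.

H_0 ≅ Z,  H_1 ≅ Z^2,  H_2 = 0,  H_3 = 0.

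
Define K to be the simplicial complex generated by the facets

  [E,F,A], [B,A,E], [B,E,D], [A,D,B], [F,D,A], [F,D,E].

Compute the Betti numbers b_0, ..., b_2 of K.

b_0 = 1, b_1 = 0, b_2 = 1.

Fix the vertex order A < B < D < E < F and write every simplex with vertices in increasing order. Then dim K = 2 and the simplices of K are:

  0-simplices (5): A, B, D, E, F
  1-simplices (9): AB, AD, AE, AF, BD, BE, DE, DF, EF
  2-simplices (6): ABD, ABE, ADF, AEF, BDE, DEF

giving chain groups C_0 ≅ Z^5, C_1 ≅ Z^9, C_2 ≅ Z^6.

∂_1: C_1 → C_0 maps an edge to its endpoints' difference, ∂[p,q] = q − p.
As a 5×9 matrix over Z this has rank 4, with invariant factors (1,1,1,1).

∂_2: C_2 → C_1 acts by ∂[p,q,r] = [q,r] − [p,r] + [p,q]. For instance
  ∂ABD = BD − AD + AB,
  ∂BDE = DE − BE + BD.
The resulting 9×6 matrix has rank 5, and its Smith normal form has invariant factors (1,1,1,1,1).

Computing H_k = (kernel of ∂_k) / (image of ∂_{k+1}):

  H_0: rank C_0 − rank ∂_1 = 5 − 4 = 1, and the invariant factors of ∂_1 are all 1, so H_0 ≅ Z.
  H_1: rank ker ∂_1 − rank ∂_2 = (9 − 4) − 5 = 0, and the invariant factors of ∂_2 are all 1, so H_1 ≅ 0.
  H_2: rank ker ∂_2 − rank ∂_3 = (6 − 5) − 0 = 1, and there is no ∂_3, so H_2 ≅ Z.

Hence the Betti numbers are b_0 = 1, b_1 = 0, b_2 = 1.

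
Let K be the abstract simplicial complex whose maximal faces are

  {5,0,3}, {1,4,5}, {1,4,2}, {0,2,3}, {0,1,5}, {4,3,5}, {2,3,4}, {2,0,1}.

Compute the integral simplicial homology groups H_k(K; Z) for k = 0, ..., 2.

We work with the vertex ordering 0 < 1 < 2 < 3 < 4 < 5. The simplices of K, each written with vertices in increasing order, are:

  0-simplices (6): [0], [1], [2], [3], [4], [5]
  1-simplices (12): [0,1], [0,2], [0,3], [0,5], [1,2], [1,4], [1,5], [2,3], [2,4], [3,4], [3,5], [4,5]
  2-simplices (8): [0,1,2], [0,1,5], [0,2,3], [0,3,5], [1,2,4], [1,4,5], [2,3,4], [3,4,5]

giving chain groups C_0 ≅ Z^6, C_1 ≅ Z^12, C_2 ≅ Z^8.

Boundary ∂_1: C_1 → C_0 is given by ∂[p,q] = [q] − [p].
The 6×12 boundary matrix has rank 5 and Smith normal form diag(1,1,1,1,1).

The boundary map ∂_2: C_2 → C_1 sends each 2-simplex [p,q,r] to [q,r] − [p,r] + [p,q]. For instance
  ∂[0,1,2] = [1,2] − [0,2] + [0,1],
  ∂[1,2,4] = [2,4] − [1,4] + [1,2].
The 12×8 boundary matrix has rank 7 and Smith normal form diag(1,1,1,1,1,1,1).

Reading off H_k = ker ∂_k / im ∂_{k+1}:

  H_0: rank C_0 − rank ∂_1 = 6 − 5 = 1, and the invariant factors of ∂_1 are all 1, so H_0 ≅ Z.
  H_1: rank ker ∂_1 − rank ∂_2 = (12 − 5) − 7 = 0, and the invariant factors of ∂_2 are all 1, so H_1 ≅ 0.
  H_2: rank ker ∂_2 − rank ∂_3 = (8 − 7) − 0 = 1, and there is no ∂_3, so H_2 ≅ Z.

H_0 ≅ Z,  H_1 = 0,  H_2 ≅ Z.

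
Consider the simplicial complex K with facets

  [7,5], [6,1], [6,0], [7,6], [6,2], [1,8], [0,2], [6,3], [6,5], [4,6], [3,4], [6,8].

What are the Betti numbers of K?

b_0 = 1, b_1 = 4.

We work with the vertex ordering 0 < 1 < 2 < 3 < 4 < 5 < 6 < 7 < 8. The simplices of K, each written with vertices in increasing order, are:

  0-simplices (9): [0], [1], [2], [3], [4], [5], [6], [7], [8]
  1-simplices (12): [0,2], [0,6], [1,6], [1,8], [2,6], [3,4], [3,6], [4,6], [5,6], [5,7], [6,7], [6,8]

so the chain groups are C_0 ≅ Z^9, C_1 ≅ Z^12.

The boundary map ∂_1: C_1 → C_0 sends each edge [p,q] (with p < q) to q − p. For instance
  ∂[0,2] = [2] − [0].
As a 9×12 matrix over Z this has rank 8, with invariant factors (1,1,1,1,1,1,1,1).

Reading off H_k = ker ∂_k / im ∂_{k+1}:

  H_0: rank C_0 − rank ∂_1 = 9 − 8 = 1, and the invariant factors of ∂_1 are all 1, so H_0 = Z.
  H_1: rank ker ∂_1 − rank ∂_2 = (12 − 8) − 0 = 4, and there is no ∂_2, so H_1 = Z^4.

Hence the Betti numbers are b_0 = 1, b_1 = 4.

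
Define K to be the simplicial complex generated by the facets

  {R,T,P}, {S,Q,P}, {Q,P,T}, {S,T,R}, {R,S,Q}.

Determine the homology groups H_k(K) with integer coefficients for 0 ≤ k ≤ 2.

H_0 = Z,  H_1 = Z,  H_2 = 0.

K has 5 vertices, 10 edges, 5 triangles.
rank ∂_0 = 0, rank ∂_1 = 4 ⇒ b_0 = 5 − 0 − 4 = 1; all invariant factors of ∂_1 are 1 so no torsion. So H_0 ≅ Z.
rank ∂_1 = 4, rank ∂_2 = 5 ⇒ b_1 = 10 − 4 − 5 = 1; all invariant factors of ∂_2 are 1 so no torsion. So H_1 ≅ Z.
rank ∂_2 = 5, rank ∂_3 = 0 ⇒ b_2 = 5 − 5 − 0 = 0. So H_2 ≅ 0.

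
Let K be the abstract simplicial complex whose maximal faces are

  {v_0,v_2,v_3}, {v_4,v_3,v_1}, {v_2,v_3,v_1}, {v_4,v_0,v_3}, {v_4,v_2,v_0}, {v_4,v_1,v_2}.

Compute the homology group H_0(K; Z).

H_0 ≅ Z.

Take the total order v_0 < v_1 < v_2 < v_3 < v_4 on the vertex set. Then K (dimension 2) consists of the simplices:

  0-simplices (5): [v_0], [v_1], [v_2], [v_3], [v_4]
  1-simplices (9): [v_0,v_2], [v_0,v_3], [v_0,v_4], [v_1,v_2], [v_1,v_3], [v_1,v_4], [v_2,v_3], [v_2,v_4], [v_3,v_4]
  2-simplices (6): [v_0,v_2,v_3], [v_0,v_2,v_4], [v_0,v_3,v_4], [v_1,v_2,v_3], [v_1,v_2,v_4], [v_1,v_3,v_4]

Hence C_0 ≅ Z^5, C_1 ≅ Z^9, C_2 ≅ Z^6.

∂_1: C_1 → C_0 maps an edge to its endpoints' difference, ∂[p,q] = q − p. For instance
  ∂[v_2,v_3] = [v_3] − [v_2].
The resulting 5×9 matrix has rank 4, and its Smith normal form has invariant factors (1,1,1,1).

∂_2: C_2 → C_1 acts by ∂[p,q,r] = [q,r] − [p,r] + [p,q]. For instance
  ∂[v_1,v_3,v_4] = [v_3,v_4] − [v_1,v_4] + [v_1,v_3],
  ∂[v_1,v_2,v_3] = [v_2,v_3] − [v_1,v_3] + [v_1,v_2].
This gives a 9×6 integer matrix of rank 5; reducing to Smith normal form yields diagonal entries (1,1,1,1,1).

Reading off H_k = ker ∂_k / im ∂_{k+1}:

  H_0: rank C_0 − rank ∂_1 = 5 − 4 = 1, and the invariant factors of ∂_1 are all 1, so H_0 ≅ Z.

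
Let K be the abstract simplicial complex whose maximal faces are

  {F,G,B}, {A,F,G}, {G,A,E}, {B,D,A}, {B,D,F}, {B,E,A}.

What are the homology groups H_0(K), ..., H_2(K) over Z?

Take the total order A < B < D < E < F < G on the vertex set. Then K (dimension 2) consists of the simplices:

  0-simplices (6): A, B, D, E, F, G
  1-simplices (12): AB, AD, AE, AF, AG, BD, BE, BF, BG, DF, EG, FG
  2-simplices (6): ABD, ABE, AEG, AFG, BDF, BFG

Hence C_0 ≅ Z^6, C_1 ≅ Z^12, C_2 ≅ Z^6.

The boundary map ∂_1: C_1 → C_0 maps an edge to its endpoints' difference, ∂[p,q] = q − p.
This gives a 6×12 integer matrix of rank 5; reducing to Smith normal form yields diagonal entries (1,1,1,1,1).

∂_2: C_2 → C_1 maps a triangle to the signed sum of its edges. For instance
  ∂AFG = FG − AG + AF,
  ∂ABD = BD − AD + AB.
The resulting 12×6 matrix has rank 6, and its Smith normal form has invariant factors (1,1,1,1,1,1).

Reading off H_k = ker ∂_k / im ∂_{k+1}:

  H_0: rank C_0 − rank ∂_1 = 6 − 5 = 1, and the invariant factors of ∂_1 are all 1, so H_0 ≅ Z.
  H_1: rank ker ∂_1 − rank ∂_2 = (12 − 5) − 6 = 1, and the invariant factors of ∂_2 are all 1, so H_1 ≅ Z.
  H_2: rank ker ∂_2 − rank ∂_3 = (6 − 6) − 0 = 0, and there is no ∂_3, so H_2 ≅ 0.

As a check, the Euler characteristic is 6 − 12 + 6 = 0, which agrees with 1 − 1 + 0 = 0.

H_0 ≅ Z,  H_1 ≅ Z,  H_2 = 0.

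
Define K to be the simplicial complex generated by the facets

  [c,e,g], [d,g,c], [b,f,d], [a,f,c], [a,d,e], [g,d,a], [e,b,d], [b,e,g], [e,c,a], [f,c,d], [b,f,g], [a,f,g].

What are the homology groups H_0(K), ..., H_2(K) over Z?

H_0 = Z,  H_1 = Z_2,  H_2 = 0.

Take the total order a < b < c < d < e < f < g on the vertex set. Then K (dimension 2) consists of the simplices:

  0-simplices (7): a, b, c, d, e, f, g
  1-simplices (18): ac, ad, ae, af, ag, bd, be, bf, bg, cd, ce, cf, cg, de, df, dg, eg, fg
  2-simplices (12): ace, acf, ade, adg, afg, bde, bdf, beg, bfg, cdf, cdg, ceg

so the chain groups are C_0 ≅ Z^7, C_1 ≅ Z^18, C_2 ≅ Z^12.

Boundary ∂_1: C_1 → C_0 maps an edge to its endpoints' difference, ∂[p,q] = q − p.
As a 7×18 matrix over Z this has rank 6, with invariant factors (1,1,1,1,1,1).

The boundary map ∂_2: C_2 → C_1 maps a triangle to the signed sum of its edges. For instance
  ∂cdg = dg − cg + cd,
  ∂adg = dg − ag + ad.
The resulting 18×12 matrix has rank 12, and its Smith normal form has invariant factors (1,1,1,1,1,1,1,1,1,1,1,2).

From H_k ≅ ker(∂_k) / im(∂_{k+1}) we obtain:

  H_0: rank C_0 − rank ∂_1 = 7 − 6 = 1, and the invariant factors of ∂_1 are all 1, so H_0 ≅ Z.
  H_1: rank ker ∂_1 − rank ∂_2 = (18 − 6) − 12 = 0, and ∂_2 has invariant factor 2 > 1, so H_1 ≅ Z_2.
  H_2: rank ker ∂_2 − rank ∂_3 = (12 − 12) − 0 = 0, and there is no ∂_3, so H_2 ≅ 0.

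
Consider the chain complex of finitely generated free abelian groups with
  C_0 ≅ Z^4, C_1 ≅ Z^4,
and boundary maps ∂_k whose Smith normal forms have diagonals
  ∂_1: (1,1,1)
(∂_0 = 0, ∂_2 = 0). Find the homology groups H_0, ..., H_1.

H_0 = Z,  H_1 = Z.

H_0: b_0 = 4 − 0 − 3 = 1; torsion from ∂_1 factors > 1: none. So H_0 = Z.
H_1: b_1 = 4 − 3 − 0 = 1; torsion from ∂_2 factors > 1: none. So H_1 = Z.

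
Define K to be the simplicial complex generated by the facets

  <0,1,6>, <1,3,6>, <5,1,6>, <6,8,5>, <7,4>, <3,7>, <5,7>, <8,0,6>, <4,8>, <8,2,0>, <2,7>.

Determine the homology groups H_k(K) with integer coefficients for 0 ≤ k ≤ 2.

H_0 ≅ Z,  H_1 ≅ Z^3,  H_2 = 0.

Take the total order 0 < 1 < 2 < 3 < 4 < 5 < 6 < 7 < 8 on the vertex set. Then K (dimension 2) consists of the simplices:

  0-simplices (9): [0], [1], [2], [3], [4], [5], [6], [7], [8]
  1-simplices (17): [0,1], [0,2], [0,6], [0,8], [1,3], [1,5], [1,6], [2,7], [2,8], [3,6], [3,7], [4,7], [4,8], [5,6], [5,7], [5,8], [6,8]
  2-simplices (6): [0,1,6], [0,2,8], [0,6,8], [1,3,6], [1,5,6], [5,6,8]

giving chain groups C_0 ≅ Z^9, C_1 ≅ Z^17, C_2 ≅ Z^6.

∂_1: C_1 → C_0 sends each edge [p,q] (with p < q) to q − p.
The 9×17 boundary matrix has rank 8 and Smith normal form diag(1,1,1,1,1,1,1,1).

The boundary map ∂_2: C_2 → C_1 maps a triangle to the signed sum of its edges. For instance
  ∂[1,3,6] = [3,6] − [1,6] + [1,3],
  ∂[0,2,8] = [2,8] − [0,8] + [0,2].
The resulting 17×6 matrix has rank 6, and its Smith normal form has invariant factors (1,1,1,1,1,1).

From H_k ≅ ker(∂_k) / im(∂_{k+1}) we obtain:

  H_0: rank C_0 − rank ∂_1 = 9 − 8 = 1, and the invariant factors of ∂_1 are all 1, so H_0 = Z.
  H_1: rank ker ∂_1 − rank ∂_2 = (17 − 8) − 6 = 3, and the invariant factors of ∂_2 are all 1, so H_1 = Z^3.
  H_2: rank ker ∂_2 − rank ∂_3 = (6 − 6) − 0 = 0, and there is no ∂_3, so H_2 = 0.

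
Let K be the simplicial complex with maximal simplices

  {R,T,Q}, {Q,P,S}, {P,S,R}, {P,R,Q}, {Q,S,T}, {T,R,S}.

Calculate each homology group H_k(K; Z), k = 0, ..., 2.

H_0 = Z,  H_1 = 0,  H_2 = Z.

We work with the vertex ordering P < Q < R < S < T. The simplices of K, each written with vertices in increasing order, are:

  0-simplices (5): P, Q, R, S, T
  1-simplices (9): PQ, PR, PS, QR, QS, QT, RS, RT, ST
  2-simplices (6): PQR, PQS, PRS, QRT, QST, RST

Hence C_0 ≅ Z^5, C_1 ≅ Z^9, C_2 ≅ Z^6.

Boundary ∂_1: C_1 → C_0 sends each edge [p,q] (with p < q) to q − p. For instance
  ∂QT = T − Q.
The resulting 5×9 matrix has rank 4, and its Smith normal form has invariant factors (1,1,1,1).

The boundary map ∂_2: C_2 → C_1 maps a triangle to the signed sum of its edges. For instance
  ∂QST = ST − QT + QS,
  ∂QRT = RT − QT + QR.
This gives a 9×6 integer matrix of rank 5; reducing to Smith normal form yields diagonal entries (1,1,1,1,1).

Now H_k = ker ∂_k / im ∂_{k+1}, so:

  H_0: rank C_0 − rank ∂_1 = 5 − 4 = 1, and the invariant factors of ∂_1 are all 1, so H_0 ≅ Z.
  H_1: rank ker ∂_1 − rank ∂_2 = (9 − 4) − 5 = 0, and the invariant factors of ∂_2 are all 1, so H_1 ≅ 0.
  H_2: rank ker ∂_2 − rank ∂_3 = (6 − 5) − 0 = 1, and there is no ∂_3, so H_2 ≅ Z.

(K is a triangulation of the 2-sphere S^2.)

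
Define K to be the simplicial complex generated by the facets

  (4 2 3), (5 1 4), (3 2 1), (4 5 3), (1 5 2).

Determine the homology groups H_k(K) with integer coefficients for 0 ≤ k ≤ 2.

Order the vertices as 1 < 2 < 3 < 4 < 5. Listing each simplex with vertices in this order, K has dimension 2 with simplices:

  0-simplices (5): [1], [2], [3], [4], [5]
  1-simplices (10): [1,2], [1,3], [1,4], [1,5], [2,3], [2,4], [2,5], [3,4], [3,5], [4,5]
  2-simplices (5): [1,2,3], [1,2,5], [1,4,5], [2,3,4], [3,4,5]

so the chain groups are C_0 ≅ Z^5, C_1 ≅ Z^10, C_2 ≅ Z^5.

∂_1: C_1 → C_0 maps an edge to its endpoints' difference, ∂[p,q] = q − p. For instance
  ∂[4,5] = [5] − [4].
The resulting 5×10 matrix has rank 4, and its Smith normal form has invariant factors (1,1,1,1).

∂_2: C_2 → C_1 acts by ∂[p,q,r] = [q,r] − [p,r] + [p,q]. For instance
  ∂[2,3,4] = [3,4] − [2,4] + [2,3],
  ∂[1,2,3] = [2,3] − [1,3] + [1,2].
The 10×5 boundary matrix has rank 5 and Smith normal form diag(1,1,1,1,1).

From H_k ≅ ker(∂_k) / im(∂_{k+1}) we obtain:

  H_0: rank C_0 − rank ∂_1 = 5 − 4 = 1, and the invariant factors of ∂_1 are all 1, so H_0 = Z.
  H_1: rank ker ∂_1 − rank ∂_2 = (10 − 4) − 5 = 1, and the invariant factors of ∂_2 are all 1, so H_1 = Z.
  H_2: rank ker ∂_2 − rank ∂_3 = (5 − 5) − 0 = 0, and there is no ∂_3, so H_2 = 0.

(K is a triangulation of the Möbius band.)

H_0 ≅ Z,  H_1 ≅ Z,  H_2 = 0.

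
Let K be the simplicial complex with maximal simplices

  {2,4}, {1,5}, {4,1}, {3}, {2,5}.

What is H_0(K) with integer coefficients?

K has 5 vertices, 4 edges.
rank ∂_0 = 0, rank ∂_1 = 3 ⇒ b_0 = 5 − 0 − 3 = 2; all invariant factors of ∂_1 are 1 so no torsion. So H_0 ≅ Z^2.

H_0 = Z^2.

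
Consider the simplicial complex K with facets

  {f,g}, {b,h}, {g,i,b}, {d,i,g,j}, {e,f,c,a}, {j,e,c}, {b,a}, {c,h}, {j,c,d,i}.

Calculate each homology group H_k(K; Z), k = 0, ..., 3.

H_0 = Z,  H_1 = Z^3,  H_2 = 0,  H_3 = 0.

K has 10 vertices, 22 edges, 13 triangles, 3 3-simplices.
rank ∂_0 = 0, rank ∂_1 = 9 ⇒ b_0 = 10 − 0 − 9 = 1; all invariant factors of ∂_1 are 1 so no torsion. So H_0 = Z.
rank ∂_1 = 9, rank ∂_2 = 10 ⇒ b_1 = 22 − 9 − 10 = 3; all invariant factors of ∂_2 are 1 so no torsion. So H_1 = Z^3.
rank ∂_2 = 10, rank ∂_3 = 3 ⇒ b_2 = 13 − 10 − 3 = 0; all invariant factors of ∂_3 are 1 so no torsion. So H_2 = 0.
rank ∂_3 = 3, rank ∂_4 = 0 ⇒ b_3 = 3 − 3 − 0 = 0. So H_3 = 0.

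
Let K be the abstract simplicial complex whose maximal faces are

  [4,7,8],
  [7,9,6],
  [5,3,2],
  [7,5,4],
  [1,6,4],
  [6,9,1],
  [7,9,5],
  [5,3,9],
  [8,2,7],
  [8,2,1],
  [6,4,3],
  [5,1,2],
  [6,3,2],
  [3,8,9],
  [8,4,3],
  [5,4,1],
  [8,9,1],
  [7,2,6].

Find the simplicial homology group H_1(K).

Order the vertices as 1 < 2 < 3 < 4 < 5 < 6 < 7 < 8 < 9. Listing each simplex with vertices in this order, K has dimension 2 with simplices:

  0-simplices (9): [1], [2], [3], [4], [5], [6], [7], [8], [9]
  1-simplices (27): (27 of them)
  2-simplices (18): [1,2,5], [1,2,8], [1,4,5], [1,4,6], [1,6,9], [1,8,9], [2,3,5], [2,3,6], [2,6,7], [2,7,8], [3,4,6], [3,4,8], [3,5,9], [3,8,9], [4,5,7], [4,7,8], [5,7,9], [6,7,9]

so the chain groups are C_0 ≅ Z^9, C_1 ≅ Z^27, C_2 ≅ Z^18.

The boundary map ∂_1: C_1 → C_0 is given by ∂[p,q] = [q] − [p]. For instance
  ∂[3,6] = [6] − [3].
This gives a 9×27 integer matrix of rank 8; reducing to Smith normal form yields diagonal entries (1,1,1,1,1,1,1,1).

∂_2: C_2 → C_1 sends each 2-simplex [p,q,r] to [q,r] − [p,r] + [p,q]. For instance
  ∂[1,6,9] = [6,9] − [1,9] + [1,6],
  ∂[1,8,9] = [8,9] − [1,9] + [1,8].
This gives a 27×18 integer matrix of rank 17; reducing to Smith normal form yields diagonal entries (1,1,1,1,1,1,1,1,1,1,1,1,1,1,1,1,1).

Reading off H_k = ker ∂_k / im ∂_{k+1}:

  H_1: rank ker ∂_1 − rank ∂_2 = (27 − 8) − 17 = 2, and the invariant factors of ∂_2 are all 1, so H_1 = Z^2.

H_1 ≅ Z^2.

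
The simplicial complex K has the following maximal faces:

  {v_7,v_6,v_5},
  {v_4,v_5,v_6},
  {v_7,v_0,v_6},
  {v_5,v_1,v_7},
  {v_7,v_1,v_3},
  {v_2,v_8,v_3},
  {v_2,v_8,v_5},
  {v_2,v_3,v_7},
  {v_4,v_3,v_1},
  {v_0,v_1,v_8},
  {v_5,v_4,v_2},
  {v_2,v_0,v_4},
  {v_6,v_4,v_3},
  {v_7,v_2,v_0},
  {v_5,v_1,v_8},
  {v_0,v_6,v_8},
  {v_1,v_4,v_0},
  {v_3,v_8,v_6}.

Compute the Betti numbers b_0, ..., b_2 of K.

We work with the vertex ordering v_0 < v_1 < v_2 < v_3 < v_4 < v_5 < v_6 < v_7 < v_8. The simplices of K, each written with vertices in increasing order, are:

  0-simplices (9): [v_0], [v_1], [v_2], [v_3], [v_4], [v_5], [v_6], [v_7], [v_8]
  1-simplices (27): (27 of them)
  2-simplices (18): (18 of them)

so the chain groups are C_0 ≅ Z^9, C_1 ≅ Z^27, C_2 ≅ Z^18.

Boundary ∂_1: C_1 → C_0 maps an edge to its endpoints' difference, ∂[p,q] = q − p. For instance
  ∂[v_0,v_1] = [v_1] − [v_0].
As a 9×27 matrix over Z this has rank 8, with invariant factors (1,1,1,1,1,1,1,1).

The boundary map ∂_2: C_2 → C_1 sends each 2-simplex [p,q,r] to [q,r] − [p,r] + [p,q]. For instance
  ∂[v_0,v_2,v_7] = [v_2,v_7] − [v_0,v_7] + [v_0,v_2],
  ∂[v_1,v_3,v_7] = [v_3,v_7] − [v_1,v_7] + [v_1,v_3].
As a 27×18 matrix over Z this has rank 17, with invariant factors (1,1,1,1,1,1,1,1,1,1,1,1,1,1,1,1,1).

From H_k ≅ ker(∂_k) / im(∂_{k+1}) we obtain:

  H_0: rank C_0 − rank ∂_1 = 9 − 8 = 1, and the invariant factors of ∂_1 are all 1, so H_0 = Z.
  H_1: rank ker ∂_1 − rank ∂_2 = (27 − 8) − 17 = 2, and the invariant factors of ∂_2 are all 1, so H_1 = Z^2.
  H_2: rank ker ∂_2 − rank ∂_3 = (18 − 17) − 0 = 1, and there is no ∂_3, so H_2 = Z.

As a check, the Euler characteristic is 9 − 27 + 18 = 0, which agrees with 1 − 2 + 1 = 0.

Hence the Betti numbers are b_0 = 1, b_1 = 2, b_2 = 1.

b_0 = 1, b_1 = 2, b_2 = 1.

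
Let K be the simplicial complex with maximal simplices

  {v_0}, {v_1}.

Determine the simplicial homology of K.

H_0 ≅ Z^2.

Take the total order v_0 < v_1 on the vertex set. Then K (dimension 0) consists of the simplices:

  0-simplices (2): [v_0], [v_1]

so the chain groups are C_0 ≅ Z^2.

Now H_k = ker ∂_k / im ∂_{k+1}, so:

  H_0: rank C_0 − rank ∂_1 = 2 − 0 = 2, and there is no ∂_1, so H_0 ≅ Z^2.

(K is a triangulation of a set of 2 points.)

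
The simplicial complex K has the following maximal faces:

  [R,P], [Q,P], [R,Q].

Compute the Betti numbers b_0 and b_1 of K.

b_0 = 1, b_1 = 1.

We work with the vertex ordering P < Q < R. The simplices of K, each written with vertices in increasing order, are:

  0-simplices (3): P, Q, R
  1-simplices (3): PQ, PR, QR

Hence C_0 ≅ Z^3, C_1 ≅ Z^3.

Boundary ∂_1: C_1 → C_0 maps an edge to its endpoints' difference, ∂[p,q] = q − p.
The 3×3 boundary matrix has rank 2 and Smith normal form diag(1,1).

From H_k ≅ ker(∂_k) / im(∂_{k+1}) we obtain:

  H_0: rank C_0 − rank ∂_1 = 3 − 2 = 1, and the invariant factors of ∂_1 are all 1, so H_0 = Z.
  H_1: rank ker ∂_1 − rank ∂_2 = (3 − 2) − 0 = 1, and there is no ∂_2, so H_1 = Z.

As a check, the Euler characteristic is 3 − 3 = 0, which agrees with 1 − 1 = 0.
(K is a triangulation of the circle S^1.)

Hence the Betti numbers are b_0 = 1, b_1 = 1.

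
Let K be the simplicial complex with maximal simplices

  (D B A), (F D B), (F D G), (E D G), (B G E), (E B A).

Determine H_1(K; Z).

Fix the vertex order A < B < D < E < F < G and write every simplex with vertices in increasing order. Then dim K = 2 and the simplices of K are:

  0-simplices (6): A, B, D, E, F, G
  1-simplices (12): AB, AD, AE, BD, BE, BF, BG, DE, DF, DG, EG, FG
  2-simplices (6): ABD, ABE, BDF, BEG, DEG, DFG

so the chain groups are C_0 ≅ Z^6, C_1 ≅ Z^12, C_2 ≅ Z^6.

∂_1: C_1 → C_0 sends each edge [p,q] (with p < q) to q − p. For instance
  ∂BF = F − B.
As a 6×12 matrix over Z this has rank 5, with invariant factors (1,1,1,1,1).

The boundary map ∂_2: C_2 → C_1 maps a triangle to the signed sum of its edges. For instance
  ∂DFG = FG − DG + DF,
  ∂ABD = BD − AD + AB.
The resulting 12×6 matrix has rank 6, and its Smith normal form has invariant factors (1,1,1,1,1,1).

Reading off H_k = ker ∂_k / im ∂_{k+1}:

  H_1: rank ker ∂_1 − rank ∂_2 = (12 − 5) − 6 = 1, and the invariant factors of ∂_2 are all 1, so H_1 = Z.

H_1 ≅ Z.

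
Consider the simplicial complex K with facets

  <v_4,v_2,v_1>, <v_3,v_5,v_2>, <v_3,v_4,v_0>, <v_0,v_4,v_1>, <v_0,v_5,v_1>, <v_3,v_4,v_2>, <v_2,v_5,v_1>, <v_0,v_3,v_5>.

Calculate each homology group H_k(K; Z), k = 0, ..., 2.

We work with the vertex ordering v_0 < v_1 < v_2 < v_3 < v_4 < v_5. The simplices of K, each written with vertices in increasing order, are:

  0-simplices (6): [v_0], [v_1], [v_2], [v_3], [v_4], [v_5]
  1-simplices (12): [v_0,v_1], [v_0,v_3], [v_0,v_4], [v_0,v_5], [v_1,v_2], [v_1,v_4], [v_1,v_5], [v_2,v_3], [v_2,v_4], [v_2,v_5], [v_3,v_4], [v_3,v_5]
  2-simplices (8): [v_0,v_1,v_4], [v_0,v_1,v_5], [v_0,v_3,v_4], [v_0,v_3,v_5], [v_1,v_2,v_4], [v_1,v_2,v_5], [v_2,v_3,v_4], [v_2,v_3,v_5]

so the chain groups are C_0 ≅ Z^6, C_1 ≅ Z^12, C_2 ≅ Z^8.

The boundary map ∂_1: C_1 → C_0 sends each edge [p,q] (with p < q) to q − p. For instance
  ∂[v_0,v_3] = [v_3] − [v_0].
The resulting 6×12 matrix has rank 5, and its Smith normal form has invariant factors (1,1,1,1,1).

The boundary map ∂_2: C_2 → C_1 sends each 2-simplex [p,q,r] to [q,r] − [p,r] + [p,q]. For instance
  ∂[v_0,v_3,v_4] = [v_3,v_4] − [v_0,v_4] + [v_0,v_3],
  ∂[v_0,v_3,v_5] = [v_3,v_5] − [v_0,v_5] + [v_0,v_3].
The 12×8 boundary matrix has rank 7 and Smith normal form diag(1,1,1,1,1,1,1).

Now H_k = ker ∂_k / im ∂_{k+1}, so:

  H_0: rank C_0 − rank ∂_1 = 6 − 5 = 1, and the invariant factors of ∂_1 are all 1, so H_0 ≅ Z.
  H_1: rank ker ∂_1 − rank ∂_2 = (12 − 5) − 7 = 0, and the invariant factors of ∂_2 are all 1, so H_1 ≅ 0.
  H_2: rank ker ∂_2 − rank ∂_3 = (8 − 7) − 0 = 1, and there is no ∂_3, so H_2 ≅ Z.

As a check, the Euler characteristic is 6 − 12 + 8 = 2, which agrees with 1 − 0 + 1 = 2.
(K is a triangulation of the 2-sphere S^2.)

H_0 ≅ Z,  H_1 = 0,  H_2 ≅ Z.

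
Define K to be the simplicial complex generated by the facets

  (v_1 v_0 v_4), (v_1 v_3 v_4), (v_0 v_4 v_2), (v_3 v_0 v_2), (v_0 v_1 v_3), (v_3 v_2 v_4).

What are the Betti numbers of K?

Order the vertices as v_0 < v_1 < v_2 < v_3 < v_4. Listing each simplex with vertices in this order, K has dimension 2 with simplices:

  0-simplices (5): [v_0], [v_1], [v_2], [v_3], [v_4]
  1-simplices (9): [v_0,v_1], [v_0,v_2], [v_0,v_3], [v_0,v_4], [v_1,v_3], [v_1,v_4], [v_2,v_3], [v_2,v_4], [v_3,v_4]
  2-simplices (6): [v_0,v_1,v_3], [v_0,v_1,v_4], [v_0,v_2,v_3], [v_0,v_2,v_4], [v_1,v_3,v_4], [v_2,v_3,v_4]

giving chain groups C_0 ≅ Z^5, C_1 ≅ Z^9, C_2 ≅ Z^6.

The boundary map ∂_1: C_1 → C_0 maps an edge to its endpoints' difference, ∂[p,q] = q − p. For instance
  ∂[v_2,v_4] = [v_4] − [v_2].
The 5×9 boundary matrix has rank 4 and Smith normal form diag(1,1,1,1).

The boundary map ∂_2: C_2 → C_1 acts by ∂[p,q,r] = [q,r] − [p,r] + [p,q]. For instance
  ∂[v_1,v_3,v_4] = [v_3,v_4] − [v_1,v_4] + [v_1,v_3],
  ∂[v_0,v_2,v_3] = [v_2,v_3] − [v_0,v_3] + [v_0,v_2].
As a 9×6 matrix over Z this has rank 5, with invariant factors (1,1,1,1,1).

Computing H_k = (kernel of ∂_k) / (image of ∂_{k+1}):

  H_0: rank C_0 − rank ∂_1 = 5 − 4 = 1, and the invariant factors of ∂_1 are all 1, so H_0 = Z.
  H_1: rank ker ∂_1 − rank ∂_2 = (9 − 4) − 5 = 0, and the invariant factors of ∂_2 are all 1, so H_1 = 0.
  H_2: rank ker ∂_2 − rank ∂_3 = (6 − 5) − 0 = 1, and there is no ∂_3, so H_2 = Z.

As a check, the Euler characteristic is 5 − 9 + 6 = 2, which agrees with 1 − 0 + 1 = 2.

Hence the Betti numbers are b_0 = 1, b_1 = 0, b_2 = 1.

b_0 = 1, b_1 = 0, b_2 = 1.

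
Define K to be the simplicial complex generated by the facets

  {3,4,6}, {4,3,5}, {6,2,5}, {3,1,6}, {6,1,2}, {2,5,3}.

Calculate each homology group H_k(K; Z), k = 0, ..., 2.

H_0 = Z,  H_1 = Z,  H_2 = 0.

Order the vertices as 1 < 2 < 3 < 4 < 5 < 6. Listing each simplex with vertices in this order, K has dimension 2 with simplices:

  0-simplices (6): [1], [2], [3], [4], [5], [6]
  1-simplices (12): [1,2], [1,3], [1,6], [2,3], [2,5], [2,6], [3,4], [3,5], [3,6], [4,5], [4,6], [5,6]
  2-simplices (6): [1,2,6], [1,3,6], [2,3,5], [2,5,6], [3,4,5], [3,4,6]

Hence C_0 ≅ Z^6, C_1 ≅ Z^12, C_2 ≅ Z^6.

∂_1: C_1 → C_0 sends each edge [p,q] (with p < q) to q − p. For instance
  ∂[4,5] = [5] − [4].
This gives a 6×12 integer matrix of rank 5; reducing to Smith normal form yields diagonal entries (1,1,1,1,1).

∂_2: C_2 → C_1 acts by ∂[p,q,r] = [q,r] − [p,r] + [p,q]. For instance
  ∂[2,3,5] = [3,5] − [2,5] + [2,3],
  ∂[1,3,6] = [3,6] − [1,6] + [1,3].
This gives a 12×6 integer matrix of rank 6; reducing to Smith normal form yields diagonal entries (1,1,1,1,1,1).

Reading off H_k = ker ∂_k / im ∂_{k+1}:

  H_0: rank C_0 − rank ∂_1 = 6 − 5 = 1, and the invariant factors of ∂_1 are all 1, so H_0 = Z.
  H_1: rank ker ∂_1 − rank ∂_2 = (12 − 5) − 6 = 1, and the invariant factors of ∂_2 are all 1, so H_1 = Z.
  H_2: rank ker ∂_2 − rank ∂_3 = (6 − 6) − 0 = 0, and there is no ∂_3, so H_2 = 0.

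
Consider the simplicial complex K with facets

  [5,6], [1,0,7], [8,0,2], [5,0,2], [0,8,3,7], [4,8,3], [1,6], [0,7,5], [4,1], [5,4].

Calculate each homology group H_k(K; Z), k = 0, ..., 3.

Order the vertices as 0 < 1 < 2 < 3 < 4 < 5 < 6 < 7 < 8. Listing each simplex with vertices in this order, K has dimension 3 with simplices:

  0-simplices (9): [0], [1], [2], [3], [4], [5], [6], [7], [8]
  1-simplices (19): [0,1], [0,2], [0,3], [0,5], [0,7], [0,8], [1,4], [1,6], [1,7], [2,5], [2,8], [3,4], [3,7], [3,8], [4,5], [4,8], [5,6], [5,7], [7,8]
  2-simplices (9): [0,1,7], [0,2,5], [0,2,8], [0,3,7], [0,3,8], [0,5,7], [0,7,8], [3,4,8], [3,7,8]
  3-simplices (1): [0,3,7,8]

so the chain groups are C_0 ≅ Z^9, C_1 ≅ Z^19, C_2 ≅ Z^9, C_3 ≅ Z^1.

∂_1: C_1 → C_0 is given by ∂[p,q] = [q] − [p]. For instance
  ∂[2,8] = [8] − [2].
The resulting 9×19 matrix has rank 8, and its Smith normal form has invariant factors (1,1,1,1,1,1,1,1).

The boundary map ∂_2: C_2 → C_1 sends each 2-simplex [p,q,r] to [q,r] − [p,r] + [p,q]. For instance
  ∂[0,2,5] = [2,5] − [0,5] + [0,2],
  ∂[0,7,8] = [7,8] − [0,8] + [0,7].
The resulting 19×9 matrix has rank 8, and its Smith normal form has invariant factors (1,1,1,1,1,1,1,1).

Boundary ∂_3: C_3 → C_2 sends each 3-simplex σ to the alternating sum Σ_i (−1)^i (σ with its i-th vertex removed). For instance
  ∂[0,3,7,8] = [3,7,8] − [0,7,8] + [0,3,8] − [0,3,7].
This gives a 9×1 integer matrix of rank 1; reducing to Smith normal form yields diagonal entries (1).

Now H_k = ker ∂_k / im ∂_{k+1}, so:

  H_0: rank C_0 − rank ∂_1 = 9 − 8 = 1, and the invariant factors of ∂_1 are all 1, so H_0 ≅ Z.
  H_1: rank ker ∂_1 − rank ∂_2 = (19 − 8) − 8 = 3, and the invariant factors of ∂_2 are all 1, so H_1 ≅ Z^3.
  H_2: rank ker ∂_2 − rank ∂_3 = (9 − 8) − 1 = 0, and the invariant factors of ∂_3 are all 1, so H_2 ≅ 0.
  H_3: rank ker ∂_3 − rank ∂_4 = (1 − 1) − 0 = 0, and there is no ∂_4, so H_3 ≅ 0.

H_0 = Z,  H_1 = Z^3,  H_2 = 0,  H_3 = 0.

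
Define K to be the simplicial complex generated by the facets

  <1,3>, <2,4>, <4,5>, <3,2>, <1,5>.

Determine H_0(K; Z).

Take the total order 1 < 2 < 3 < 4 < 5 on the vertex set. Then K (dimension 1) consists of the simplices:

  0-simplices (5): [1], [2], [3], [4], [5]
  1-simplices (5): [1,3], [1,5], [2,3], [2,4], [4,5]

Hence C_0 ≅ Z^5, C_1 ≅ Z^5.

The boundary map ∂_1: C_1 → C_0 is given by ∂[p,q] = [q] − [p]. For instance
  ∂[4,5] = [5] − [4].
As a 5×5 matrix over Z this has rank 4, with invariant factors (1,1,1,1).

Now H_k = ker ∂_k / im ∂_{k+1}, so:

  H_0: rank C_0 − rank ∂_1 = 5 − 4 = 1, and the invariant factors of ∂_1 are all 1, so H_0 = Z.

H_0 ≅ Z.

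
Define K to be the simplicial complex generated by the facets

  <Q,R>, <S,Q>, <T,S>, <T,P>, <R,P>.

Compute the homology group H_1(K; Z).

H_1 = Z.

Fix the vertex order P < Q < R < S < T and write every simplex with vertices in increasing order. Then dim K = 1 and the simplices of K are:

  0-simplices (5): P, Q, R, S, T
  1-simplices (5): PR, PT, QR, QS, ST

giving chain groups C_0 ≅ Z^5, C_1 ≅ Z^5.

∂_1: C_1 → C_0 is given by ∂[p,q] = [q] − [p]. For instance
  ∂QS = S − Q.
The resulting 5×5 matrix has rank 4, and its Smith normal form has invariant factors (1,1,1,1).

Now H_k = ker ∂_k / im ∂_{k+1}, so:

  H_1: rank ker ∂_1 − rank ∂_2 = (5 − 4) − 0 = 1, and there is no ∂_2, so H_1 ≅ Z.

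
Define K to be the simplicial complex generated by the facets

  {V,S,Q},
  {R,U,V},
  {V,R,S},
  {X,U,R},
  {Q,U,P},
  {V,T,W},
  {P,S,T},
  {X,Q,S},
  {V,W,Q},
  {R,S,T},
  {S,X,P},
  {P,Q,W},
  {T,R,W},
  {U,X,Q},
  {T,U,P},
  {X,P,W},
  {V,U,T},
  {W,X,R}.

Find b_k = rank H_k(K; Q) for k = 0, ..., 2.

b_0 = 1, b_1 = 1, b_2 = 0.

K has 9 vertices, 27 edges, 18 triangles.
rank ∂_0 = 0, rank ∂_1 = 8 ⇒ b_0 = 9 − 0 − 8 = 1; all invariant factors of ∂_1 are 1 so no torsion. So H_0 = Z.
rank ∂_1 = 8, rank ∂_2 = 18 ⇒ b_1 = 27 − 8 − 18 = 1; ∂_2 has invariant factor(s) [2] giving torsion. So H_1 = Z ⊕ Z_2.
rank ∂_2 = 18, rank ∂_3 = 0 ⇒ b_2 = 18 − 18 − 0 = 0. So H_2 = 0.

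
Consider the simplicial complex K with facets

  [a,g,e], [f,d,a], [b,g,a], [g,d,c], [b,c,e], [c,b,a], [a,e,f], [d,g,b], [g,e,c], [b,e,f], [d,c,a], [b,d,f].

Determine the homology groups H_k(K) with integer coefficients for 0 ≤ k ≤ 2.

We work with the vertex ordering a < b < c < d < e < f < g. The simplices of K, each written with vertices in increasing order, are:

  0-simplices (7): a, b, c, d, e, f, g
  1-simplices (18): ab, ac, ad, ae, af, ag, bc, bd, be, bf, bg, cd, ce, cg, df, dg, ef, eg
  2-simplices (12): abc, abg, acd, adf, aef, aeg, bce, bdf, bdg, bef, cdg, ceg

Hence C_0 ≅ Z^7, C_1 ≅ Z^18, C_2 ≅ Z^12.

∂_1: C_1 → C_0 sends each edge [p,q] (with p < q) to q − p. For instance
  ∂ac = c − a.
As a 7×18 matrix over Z this has rank 6, with invariant factors (1,1,1,1,1,1).

The boundary map ∂_2: C_2 → C_1 maps a triangle to the signed sum of its edges. For instance
  ∂bef = ef − bf + be,
  ∂aef = ef − af + ae.
The 18×12 boundary matrix has rank 12 and Smith normal form diag(1,1,1,1,1,1,1,1,1,1,1,2).

Now H_k = ker ∂_k / im ∂_{k+1}, so:

  H_0: rank C_0 − rank ∂_1 = 7 − 6 = 1, and the invariant factors of ∂_1 are all 1, so H_0 ≅ Z.
  H_1: rank ker ∂_1 − rank ∂_2 = (18 − 6) − 12 = 0, and ∂_2 has invariant factor 2 > 1, so H_1 ≅ Z/2.
  H_2: rank ker ∂_2 − rank ∂_3 = (12 − 12) − 0 = 0, and there is no ∂_3, so H_2 ≅ 0.

(K is a triangulation of the real projective plane RP^2.)

H_0 ≅ Z,  H_1 ≅ Z/2,  H_2 = 0.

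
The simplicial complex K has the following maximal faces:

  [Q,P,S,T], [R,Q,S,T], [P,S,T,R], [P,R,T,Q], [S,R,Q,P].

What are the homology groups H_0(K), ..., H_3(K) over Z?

H_0 ≅ Z,  H_1 = 0,  H_2 = 0,  H_3 ≅ Z.

K has 5 vertices, 10 edges, 10 triangles, 5 3-simplices.
rank ∂_0 = 0, rank ∂_1 = 4 ⇒ b_0 = 5 − 0 − 4 = 1; all invariant factors of ∂_1 are 1 so no torsion. So H_0 = Z.
rank ∂_1 = 4, rank ∂_2 = 6 ⇒ b_1 = 10 − 4 − 6 = 0; all invariant factors of ∂_2 are 1 so no torsion. So H_1 = 0.
rank ∂_2 = 6, rank ∂_3 = 4 ⇒ b_2 = 10 − 6 − 4 = 0; all invariant factors of ∂_3 are 1 so no torsion. So H_2 = 0.
rank ∂_3 = 4, rank ∂_4 = 0 ⇒ b_3 = 5 − 4 − 0 = 1. So H_3 = Z.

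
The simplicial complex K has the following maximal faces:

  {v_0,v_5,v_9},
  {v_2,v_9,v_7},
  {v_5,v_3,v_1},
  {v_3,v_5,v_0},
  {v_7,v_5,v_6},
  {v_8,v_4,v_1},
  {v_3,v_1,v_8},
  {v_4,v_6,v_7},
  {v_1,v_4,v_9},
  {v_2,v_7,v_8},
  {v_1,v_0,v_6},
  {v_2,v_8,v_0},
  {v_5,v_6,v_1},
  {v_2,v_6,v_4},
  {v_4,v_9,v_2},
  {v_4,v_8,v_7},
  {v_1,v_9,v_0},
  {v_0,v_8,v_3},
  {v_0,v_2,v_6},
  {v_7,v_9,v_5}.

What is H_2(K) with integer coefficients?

Fix the vertex order v_0 < v_1 < v_2 < v_3 < v_4 < v_5 < v_6 < v_7 < v_8 < v_9 and write every simplex with vertices in increasing order. Then dim K = 2 and the simplices of K are:

  0-simplices (10): [v_0], [v_1], [v_2], [v_3], [v_4], [v_5], [v_6], [v_7], [v_8], [v_9]
  1-simplices (30): (30 of them)
  2-simplices (20): (20 of them)

giving chain groups C_0 ≅ Z^10, C_1 ≅ Z^30, C_2 ≅ Z^20.

The boundary map ∂_1: C_1 → C_0 maps an edge to its endpoints' difference, ∂[p,q] = q − p. For instance
  ∂[v_0,v_9] = [v_9] − [v_0].
The 10×30 boundary matrix has rank 9 and Smith normal form diag(1,1,1,1,1,1,1,1,1).

Boundary ∂_2: C_2 → C_1 sends each 2-simplex [p,q,r] to [q,r] − [p,r] + [p,q]. For instance
  ∂[v_1,v_4,v_8] = [v_4,v_8] − [v_1,v_8] + [v_1,v_4],
  ∂[v_1,v_3,v_5] = [v_3,v_5] − [v_1,v_5] + [v_1,v_3].
The resulting 30×20 matrix has rank 20, and its Smith normal form has invariant factors (1,1,1,1,1,1,1,1,1,1,1,1,1,1,1,1,1,1,1,2).

Reading off H_k = ker ∂_k / im ∂_{k+1}:

  H_2: rank ker ∂_2 − rank ∂_3 = (20 − 20) − 0 = 0, and there is no ∂_3, so H_2 = 0.

(K is a triangulation of the Klein bottle.)

H_2 = 0.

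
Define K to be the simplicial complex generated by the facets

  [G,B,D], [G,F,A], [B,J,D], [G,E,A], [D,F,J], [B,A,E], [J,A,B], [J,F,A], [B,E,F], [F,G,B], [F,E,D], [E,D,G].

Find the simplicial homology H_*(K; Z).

Fix the vertex order A < B < D < E < F < G < J and write every simplex with vertices in increasing order. Then dim K = 2 and the simplices of K are:

  0-simplices (7): A, B, D, E, F, G, J
  1-simplices (18): AB, AE, AF, AG, AJ, BD, BE, BF, BG, BJ, DE, DF, DG, DJ, EF, EG, FG, FJ
  2-simplices (12): ABE, ABJ, AEG, AFG, AFJ, BDG, BDJ, BEF, BFG, DEF, DEG, DFJ

giving chain groups C_0 ≅ Z^7, C_1 ≅ Z^18, C_2 ≅ Z^12.

∂_1: C_1 → C_0 maps an edge to its endpoints' difference, ∂[p,q] = q − p. For instance
  ∂EG = G − E.
This gives a 7×18 integer matrix of rank 6; reducing to Smith normal form yields diagonal entries (1,1,1,1,1,1).

Boundary ∂_2: C_2 → C_1 maps a triangle to the signed sum of its edges. For instance
  ∂ABJ = BJ − AJ + AB,
  ∂DFJ = FJ − DJ + DF.
The 18×12 boundary matrix has rank 12 and Smith normal form diag(1,1,1,1,1,1,1,1,1,1,1,2).

Now H_k = ker ∂_k / im ∂_{k+1}, so:

  H_0: rank C_0 − rank ∂_1 = 7 − 6 = 1, and the invariant factors of ∂_1 are all 1, so H_0 = Z.
  H_1: rank ker ∂_1 − rank ∂_2 = (18 − 6) − 12 = 0, and ∂_2 has invariant factor 2 > 1, so H_1 = Z/2.
  H_2: rank ker ∂_2 − rank ∂_3 = (12 − 12) − 0 = 0, and there is no ∂_3, so H_2 = 0.

(K is a triangulation of the real projective plane RP^2.)

H_0 = Z,  H_1 = Z/2,  H_2 = 0.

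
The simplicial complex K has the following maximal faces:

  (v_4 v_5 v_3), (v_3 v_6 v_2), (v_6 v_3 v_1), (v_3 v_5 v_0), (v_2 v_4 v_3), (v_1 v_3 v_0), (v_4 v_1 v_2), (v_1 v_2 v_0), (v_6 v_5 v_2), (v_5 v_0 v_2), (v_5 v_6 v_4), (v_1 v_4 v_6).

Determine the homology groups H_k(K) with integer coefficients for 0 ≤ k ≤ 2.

H_0 = Z,  H_1 = Z_2,  H_2 = 0.

Fix the vertex order v_0 < v_1 < v_2 < v_3 < v_4 < v_5 < v_6 and write every simplex with vertices in increasing order. Then dim K = 2 and the simplices of K are:

  0-simplices (7): [v_0], [v_1], [v_2], [v_3], [v_4], [v_5], [v_6]
  1-simplices (18): (18 of them)
  2-simplices (12): (12 of them)

so the chain groups are C_0 ≅ Z^7, C_1 ≅ Z^18, C_2 ≅ Z^12.

The boundary map ∂_1: C_1 → C_0 maps an edge to its endpoints' difference, ∂[p,q] = q − p. For instance
  ∂[v_3,v_4] = [v_4] − [v_3].
The resulting 7×18 matrix has rank 6, and its Smith normal form has invariant factors (1,1,1,1,1,1).

∂_2: C_2 → C_1 sends each 2-simplex [p,q,r] to [q,r] − [p,r] + [p,q]. For instance
  ∂[v_0,v_1,v_2] = [v_1,v_2] − [v_0,v_2] + [v_0,v_1],
  ∂[v_2,v_5,v_6] = [v_5,v_6] − [v_2,v_6] + [v_2,v_5].
As a 18×12 matrix over Z this has rank 12, with invariant factors (1,1,1,1,1,1,1,1,1,1,1,2).

Computing H_k = (kernel of ∂_k) / (image of ∂_{k+1}):

  H_0: rank C_0 − rank ∂_1 = 7 − 6 = 1, and the invariant factors of ∂_1 are all 1, so H_0 = Z.
  H_1: rank ker ∂_1 − rank ∂_2 = (18 − 6) − 12 = 0, and ∂_2 has invariant factor 2 > 1, so H_1 = Z_2.
  H_2: rank ker ∂_2 − rank ∂_3 = (12 − 12) − 0 = 0, and there is no ∂_3, so H_2 = 0.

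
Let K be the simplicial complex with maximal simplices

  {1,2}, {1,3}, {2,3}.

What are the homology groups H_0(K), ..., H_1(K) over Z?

Fix the vertex order 1 < 2 < 3 and write every simplex with vertices in increasing order. Then dim K = 1 and the simplices of K are:

  0-simplices (3): [1], [2], [3]
  1-simplices (3): [1,2], [1,3], [2,3]

giving chain groups C_0 ≅ Z^3, C_1 ≅ Z^3.

Boundary ∂_1: C_1 → C_0 sends each edge [p,q] (with p < q) to q − p.
The resulting 3×3 matrix has rank 2, and its Smith normal form has invariant factors (1,1).

Reading off H_k = ker ∂_k / im ∂_{k+1}:

  H_0: rank C_0 − rank ∂_1 = 3 − 2 = 1, and the invariant factors of ∂_1 are all 1, so H_0 ≅ Z.
  H_1: rank ker ∂_1 − rank ∂_2 = (3 − 2) − 0 = 1, and there is no ∂_2, so H_1 ≅ Z.

As a check, the Euler characteristic is 3 − 3 = 0, which agrees with 1 − 1 = 0.
(K is a triangulation of the circle S^1.)

H_0 = Z,  H_1 = Z.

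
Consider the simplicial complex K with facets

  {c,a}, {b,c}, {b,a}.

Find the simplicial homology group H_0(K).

H_0 = Z.

Take the total order a < b < c on the vertex set. Then K (dimension 1) consists of the simplices:

  0-simplices (3): a, b, c
  1-simplices (3): ab, ac, bc

Hence C_0 ≅ Z^3, C_1 ≅ Z^3.

∂_1: C_1 → C_0 maps an edge to its endpoints' difference, ∂[p,q] = q − p. For instance
  ∂bc = c − b.
The 3×3 boundary matrix has rank 2 and Smith normal form diag(1,1).

Reading off H_k = ker ∂_k / im ∂_{k+1}:

  H_0: rank C_0 − rank ∂_1 = 3 − 2 = 1, and the invariant factors of ∂_1 are all 1, so H_0 = Z.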